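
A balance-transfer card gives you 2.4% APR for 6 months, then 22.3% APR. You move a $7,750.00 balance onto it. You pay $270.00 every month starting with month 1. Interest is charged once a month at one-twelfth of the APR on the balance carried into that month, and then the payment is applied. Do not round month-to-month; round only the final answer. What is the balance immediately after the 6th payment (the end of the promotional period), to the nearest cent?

$6,215.34

Promo months 1–6 at r₀ = 2.4%/12 = 0.002; months 7+ at r₁ = 22.3%/12 = 0.0185833.
After month 6: iterate B ← B·(1+r₀) − $270.00 for 6 months → $6,215.34.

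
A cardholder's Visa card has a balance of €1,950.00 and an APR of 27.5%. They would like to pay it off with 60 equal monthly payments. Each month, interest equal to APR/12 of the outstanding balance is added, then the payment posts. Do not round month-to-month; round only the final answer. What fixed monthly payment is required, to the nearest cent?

€60.13

Monthly rate r = 27.5%/12 = 2.29167% = 0.0229167.
Level-payment amortization: P = B₀·r / (1 − (1+r)^(−n)) = 1950.00·0.0229167 / (1 − 1.02292^(−60)).
Denominator 1 − (1+r)^(−60) = 0.743206093.
P = 44.6875 / 0.743206093 ≈ 60.13.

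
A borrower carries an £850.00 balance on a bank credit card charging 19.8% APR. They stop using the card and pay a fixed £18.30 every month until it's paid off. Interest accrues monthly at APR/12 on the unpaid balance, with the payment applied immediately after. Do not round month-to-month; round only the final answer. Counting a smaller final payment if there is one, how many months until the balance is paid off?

89 payments

Monthly rate r = 19.8%/12 = 1.65% = 0.0165.
Recurrence: B ← B·(1+r) − £18.30.
Month 1: interest £14.03; balance after payment £845.73.
Month 2: interest £13.95; balance after payment £841.38.
Closed form: n = −ln(1 − rB₀/P)/ln(1+r) = −ln(0.23361)/ln(1.0165) ≈ 88.853, so the balance reaches zero during payment 89.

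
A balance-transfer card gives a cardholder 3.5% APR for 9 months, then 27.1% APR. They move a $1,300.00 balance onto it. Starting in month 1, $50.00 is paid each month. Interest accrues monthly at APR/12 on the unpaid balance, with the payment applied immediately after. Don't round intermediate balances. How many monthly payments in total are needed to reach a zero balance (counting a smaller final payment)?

Promo months 1–9 at r₀ = 3.5%/12 = 0.00291667; months 10+ at r₁ = 27.1%/12 = 0.0225833.
After month 9: iterate B ← B·(1+r₀) − $50.00 for 9 months → $879.24.
Then at r₁ with $50.00/mo: n₂ = −ln(1 − r₁·B/P)/ln(1+r₁) ≈ 22.66 → 23 more payments.

32 months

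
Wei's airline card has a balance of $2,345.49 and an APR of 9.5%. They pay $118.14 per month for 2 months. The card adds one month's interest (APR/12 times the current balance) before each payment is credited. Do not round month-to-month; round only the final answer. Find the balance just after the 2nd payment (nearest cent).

Monthly rate r = 9.5%/12 = 0.791667% = 0.00791667.
Each month: B ← B·(1+r) − $118.14.
Month 1: interest $18.57; balance after payment $2,245.92.
Month 2: interest $17.78; balance after payment $2,145.56.

$2,145.56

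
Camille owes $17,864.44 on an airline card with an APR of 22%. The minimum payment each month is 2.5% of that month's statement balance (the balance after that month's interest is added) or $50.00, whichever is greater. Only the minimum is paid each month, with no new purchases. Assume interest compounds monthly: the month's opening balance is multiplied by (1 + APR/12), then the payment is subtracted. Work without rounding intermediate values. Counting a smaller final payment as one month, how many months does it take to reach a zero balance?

Monthly rate r = 22%/12 = 1.83333% = 0.0183333.
While 2.5% of the post-interest balance exceeds $50.00, each month B ← (B·(1+r))·(1 − 0.025), i.e. B shrinks by the factor (1+r)·0.975 = 0.99287.
This holds for months 1–309. Entering month 310 the balance is $1,960.71; 2.5% of the post-interest balance is now below $50.00, so the flat $50.00 minimum applies from here.
From month 310 a fixed $50.00 at rate r clears $1,960.71 in 70 more payments. Total: 309 + 70 = 379 months.

379 months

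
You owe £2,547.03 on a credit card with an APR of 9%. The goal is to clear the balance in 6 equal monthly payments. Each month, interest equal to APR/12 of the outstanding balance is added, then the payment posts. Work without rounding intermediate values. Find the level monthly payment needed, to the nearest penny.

£435.72

Monthly rate r = 9%/12 = 0.75% = 0.0075.
Level-payment amortization: P = B₀·r / (1 − (1+r)^(−n)) = 2547.03·0.0075 / (1 − 1.0075^(−6)).
Denominator 1 − (1+r)^(−6) = 0.0438419822.
P = 19.1027 / 0.0438419822 ≈ 435.72.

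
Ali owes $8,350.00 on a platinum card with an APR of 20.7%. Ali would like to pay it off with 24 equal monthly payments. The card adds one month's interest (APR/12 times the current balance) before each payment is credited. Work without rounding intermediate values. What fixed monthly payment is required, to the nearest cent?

$427.84

Monthly rate r = 20.7%/12 = 1.725% = 0.01725.
Level-payment amortization: P = B₀·r / (1 − (1+r)^(−n)) = 8350.00·0.01725 / (1 − 1.01725^(−24)).
Denominator 1 − (1+r)^(−24) = 0.336661453.
P = 144.037 / 0.336661453 ≈ 427.84.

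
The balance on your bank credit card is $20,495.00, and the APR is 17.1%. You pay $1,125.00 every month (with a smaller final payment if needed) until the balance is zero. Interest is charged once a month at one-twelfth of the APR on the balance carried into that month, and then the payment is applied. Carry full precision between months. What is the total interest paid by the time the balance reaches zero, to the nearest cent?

$3,404.28

Monthly rate r = 17.1%/12 = 1.425% = 0.01425.
Payoff takes n = ⌈−ln(1 − rB₀/P)/ln(1+r)⌉ = ⌈21.243⌉ = 22 payments; the last is $274.28.
Total paid = 21·$1,125.00 + $274.28 = $23,899.28.
Total interest = total paid − principal = $23,899.28 − $20,495.00 = $3,404.28.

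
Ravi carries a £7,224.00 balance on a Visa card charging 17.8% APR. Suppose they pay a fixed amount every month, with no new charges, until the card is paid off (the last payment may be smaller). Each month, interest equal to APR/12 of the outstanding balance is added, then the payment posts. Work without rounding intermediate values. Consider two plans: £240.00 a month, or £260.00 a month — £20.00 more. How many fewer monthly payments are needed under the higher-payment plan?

4 fewer payments

Monthly rate r = 17.8%/12 = 1.48333% = 0.0148333.
At £240.00/mo: n = ⌈−ln(1 − rB₀/P)/ln(1+r)⌉ = 41 payments (last £40.80); total interest = total paid − £7,224.00 = £2,416.80.
At £260.00/mo: 37 payments (last £21.08); total interest £2,157.08.
Payments saved = 41 − 37 = 4.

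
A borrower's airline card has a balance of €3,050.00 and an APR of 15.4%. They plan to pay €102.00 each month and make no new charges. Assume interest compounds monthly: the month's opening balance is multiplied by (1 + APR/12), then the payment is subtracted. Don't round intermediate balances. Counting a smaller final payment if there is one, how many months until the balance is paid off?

38 payments

Monthly rate r = 15.4%/12 = 1.28333% = 0.0128333.
Recurrence: B ← B·(1+r) − €102.00.
Month 1: interest €39.14; balance after payment €2,987.14.
Month 2: interest €38.33; balance after payment €2,923.48.
Closed form: n = −ln(1 − rB₀/P)/ln(1+r) = −ln(0.61626)/ln(1.01283) ≈ 37.963, so the balance reaches zero during payment 38.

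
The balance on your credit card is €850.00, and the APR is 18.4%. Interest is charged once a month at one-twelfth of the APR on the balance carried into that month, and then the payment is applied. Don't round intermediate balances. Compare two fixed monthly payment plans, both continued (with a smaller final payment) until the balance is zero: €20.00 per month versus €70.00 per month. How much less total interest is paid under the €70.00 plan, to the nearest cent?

€438.22

Monthly rate r = 18.4%/12 = 1.53333% = 0.0153333.
At €20.00/mo: n = ⌈−ln(1 − rB₀/P)/ln(1+r)⌉ = 70 payments (last €6.11); total interest = total paid − €850.00 = €536.11.
At €70.00/mo: 14 payments (last €37.89); total interest €97.89.
Interest saved = €536.11 − €97.89 = €438.22.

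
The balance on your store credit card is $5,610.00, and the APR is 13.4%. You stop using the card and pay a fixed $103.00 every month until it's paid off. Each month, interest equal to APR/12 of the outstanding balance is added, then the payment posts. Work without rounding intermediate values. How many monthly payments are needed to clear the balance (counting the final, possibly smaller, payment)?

Monthly rate r = 13.4%/12 = 1.11667% = 0.0111667.
Recurrence: B ← B·(1+r) − $103.00.
Month 1: interest $62.65; balance after payment $5,569.65.
Month 2: interest $62.19; balance after payment $5,528.84.
Closed form: n = −ln(1 − rB₀/P)/ln(1+r) = −ln(0.3918)/ln(1.01117) ≈ 84.379, so the balance reaches zero during payment 85.

85 months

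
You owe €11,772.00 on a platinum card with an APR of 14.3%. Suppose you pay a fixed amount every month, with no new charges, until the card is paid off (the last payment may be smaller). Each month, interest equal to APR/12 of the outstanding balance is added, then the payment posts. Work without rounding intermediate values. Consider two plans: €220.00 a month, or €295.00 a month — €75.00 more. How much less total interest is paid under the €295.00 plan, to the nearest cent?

€2,780.93

Monthly rate r = 14.3%/12 = 1.19167% = 0.0119167.
At €220.00/mo: n = ⌈−ln(1 − rB₀/P)/ln(1+r)⌉ = 86 payments (last €152.85); total interest = total paid − €11,772.00 = €7,080.85.
At €295.00/mo: 55 payments (last €141.92); total interest €4,299.92.
Interest saved = €7,080.85 − €4,299.92 = €2,780.93.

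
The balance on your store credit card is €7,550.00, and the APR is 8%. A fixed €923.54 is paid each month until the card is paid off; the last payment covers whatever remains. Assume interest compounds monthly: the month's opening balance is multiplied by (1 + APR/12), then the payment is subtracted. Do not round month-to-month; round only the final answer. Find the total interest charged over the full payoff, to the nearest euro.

Monthly rate r = 8%/12 = 0.666667% = 0.00666667.
Payoff takes n = ⌈−ln(1 − rB₀/P)/ln(1+r)⌉ = ⌈8.434⌉ = 9 payments; the last is €401.82.
Total paid = 8·€923.54 + €401.82 = €7,790.14.
Total interest = total paid − principal = €7,790.14 − €7,550.00 = €240.14.

€240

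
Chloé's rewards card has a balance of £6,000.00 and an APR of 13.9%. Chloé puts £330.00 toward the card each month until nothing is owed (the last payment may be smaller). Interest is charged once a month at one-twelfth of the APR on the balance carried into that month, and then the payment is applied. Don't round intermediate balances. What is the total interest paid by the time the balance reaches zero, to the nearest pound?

£777

Monthly rate r = 13.9%/12 = 1.15833% = 0.0115833.
Payoff takes n = ⌈−ln(1 − rB₀/P)/ln(1+r)⌉ = ⌈20.534⌉ = 21 payments; the last is £176.83.
Total paid = 20·£330.00 + £176.83 = £6,776.83.
Total interest = total paid − principal = £6,776.83 − £6,000.00 = £776.83.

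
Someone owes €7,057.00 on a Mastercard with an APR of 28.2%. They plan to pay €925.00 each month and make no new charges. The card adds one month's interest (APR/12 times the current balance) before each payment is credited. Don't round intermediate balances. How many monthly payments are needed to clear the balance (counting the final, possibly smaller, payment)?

9 payments

Monthly rate r = 28.2%/12 = 2.35% = 0.0235.
Recurrence: B ← B·(1+r) − €925.00.
Month 1: interest €165.84; balance after payment €6,297.84.
Month 2: interest €148.00; balance after payment €5,520.84.
Closed form: n = −ln(1 − rB₀/P)/ln(1+r) = −ln(0.82071)/ln(1.0235) ≈ 8.506, so the balance reaches zero during payment 9.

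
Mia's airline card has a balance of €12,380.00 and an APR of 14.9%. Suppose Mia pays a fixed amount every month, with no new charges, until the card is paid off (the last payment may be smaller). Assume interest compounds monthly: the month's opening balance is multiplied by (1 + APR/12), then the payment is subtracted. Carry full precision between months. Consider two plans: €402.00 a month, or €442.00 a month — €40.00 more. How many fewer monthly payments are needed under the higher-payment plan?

Monthly rate r = 14.9%/12 = 1.24167% = 0.0124167.
At €402.00/mo: n = ⌈−ln(1 − rB₀/P)/ln(1+r)⌉ = 40 payments (last €20.31); total interest = total paid − €12,380.00 = €3,318.31.
At €442.00/mo: 35 payments (last €280.18); total interest €2,928.18.
Payments saved = 40 − 35 = 5.

5 fewer payments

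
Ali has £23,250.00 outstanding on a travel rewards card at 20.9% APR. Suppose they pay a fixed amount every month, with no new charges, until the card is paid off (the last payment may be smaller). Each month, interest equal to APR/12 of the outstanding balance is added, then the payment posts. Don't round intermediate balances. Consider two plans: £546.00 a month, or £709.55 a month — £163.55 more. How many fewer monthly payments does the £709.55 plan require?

30 fewer payments

Monthly rate r = 20.9%/12 = 1.74167% = 0.0174167.
At £546.00/mo: n = ⌈−ln(1 − rB₀/P)/ln(1+r)⌉ = 79 payments (last £210.15); total interest = total paid − £23,250.00 = £19,548.15.
At £709.55/mo: 49 payments (last £690.01); total interest £11,498.41.
Payments saved = 79 − 49 = 30.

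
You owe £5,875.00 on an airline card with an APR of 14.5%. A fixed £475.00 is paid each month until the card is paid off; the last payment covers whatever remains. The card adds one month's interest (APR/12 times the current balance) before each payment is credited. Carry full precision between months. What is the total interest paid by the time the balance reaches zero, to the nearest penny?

Monthly rate r = 14.5%/12 = 1.20833% = 0.0120833.
Payoff takes n = ⌈−ln(1 − rB₀/P)/ln(1+r)⌉ = ⌈13.477⌉ = 14 payments; the last is £227.41.
Total paid = 13·£475.00 + £227.41 = £6,402.41.
Total interest = total paid − principal = £6,402.41 − £5,875.00 = £527.41.

£527.41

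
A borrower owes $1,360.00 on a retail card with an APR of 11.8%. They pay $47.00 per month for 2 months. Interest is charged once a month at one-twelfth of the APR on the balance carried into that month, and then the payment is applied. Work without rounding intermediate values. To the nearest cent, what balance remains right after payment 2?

$1,292.42

Monthly rate r = 11.8%/12 = 0.983333% = 0.00983333.
Each month: B ← B·(1+r) − $47.00.
Month 1: interest $13.37; balance after payment $1,326.37.
Month 2: interest $13.04; balance after payment $1,292.42.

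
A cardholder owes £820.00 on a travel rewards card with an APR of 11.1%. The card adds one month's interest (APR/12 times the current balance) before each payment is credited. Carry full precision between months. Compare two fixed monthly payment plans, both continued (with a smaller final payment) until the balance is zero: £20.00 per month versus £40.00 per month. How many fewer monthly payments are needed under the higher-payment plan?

29 fewer payments

Monthly rate r = 11.1%/12 = 0.925% = 0.00925.
At £20.00/mo: n = ⌈−ln(1 − rB₀/P)/ln(1+r)⌉ = 52 payments (last £15.75); total interest = total paid − £820.00 = £215.75.
At £40.00/mo: 23 payments (last £33.45); total interest £93.45.
Payments saved = 52 − 23 = 29.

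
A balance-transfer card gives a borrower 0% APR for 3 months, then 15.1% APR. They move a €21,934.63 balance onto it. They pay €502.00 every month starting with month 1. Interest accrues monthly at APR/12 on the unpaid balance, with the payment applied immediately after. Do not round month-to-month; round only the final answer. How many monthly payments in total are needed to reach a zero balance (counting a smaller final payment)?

61 payments

Promo months 1–3 at r₀ = 0%/12 = 0; months 4+ at r₁ = 15.1%/12 = 0.0125833.
After month 3 (no interest yet): B = €21,934.63 − 3·€502.00 = €20,428.63.
Then at r₁ with €502.00/mo: n₂ = −ln(1 − r₁·B/P)/ln(1+r₁) ≈ 57.38 → 58 more payments.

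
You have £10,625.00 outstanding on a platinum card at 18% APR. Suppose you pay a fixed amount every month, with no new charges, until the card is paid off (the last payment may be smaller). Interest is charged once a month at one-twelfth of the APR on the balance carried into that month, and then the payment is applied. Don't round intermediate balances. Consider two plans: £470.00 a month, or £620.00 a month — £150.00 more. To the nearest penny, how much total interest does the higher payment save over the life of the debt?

Monthly rate r = 18%/12 = 1.5% = 0.015.
At £470.00/mo: n = ⌈−ln(1 − rB₀/P)/ln(1+r)⌉ = 28 payments (last £384.19); total interest = total paid − £10,625.00 = £2,449.19.
At £620.00/mo: 20 payments (last £593.66); total interest £1,748.66.
Interest saved = £2,449.19 − £1,748.66 = £700.53.

£700.53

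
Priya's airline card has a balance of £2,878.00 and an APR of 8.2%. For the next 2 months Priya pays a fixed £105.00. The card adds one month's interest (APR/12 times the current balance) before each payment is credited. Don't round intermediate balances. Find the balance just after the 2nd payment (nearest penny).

£2,706.75

Monthly rate r = 8.2%/12 = 0.683333% = 0.00683333.
Each month: B ← B·(1+r) − £105.00.
Month 1: interest £19.67; balance after payment £2,792.67.
Month 2: interest £19.08; balance after payment £2,706.75.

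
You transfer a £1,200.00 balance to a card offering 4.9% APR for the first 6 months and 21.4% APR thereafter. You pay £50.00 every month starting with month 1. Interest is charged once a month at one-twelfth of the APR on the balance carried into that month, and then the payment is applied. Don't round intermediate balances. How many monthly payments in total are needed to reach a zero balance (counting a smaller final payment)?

29 months

Promo months 1–6 at r₀ = 4.9%/12 = 0.00408333; months 7+ at r₁ = 21.4%/12 = 0.0178333.
After month 6: iterate B ← B·(1+r₀) − £50.00 for 6 months → £926.62.
Then at r₁ with £50.00/mo: n₂ = −ln(1 − r₁·B/P)/ln(1+r₁) ≈ 22.70 → 23 more payments.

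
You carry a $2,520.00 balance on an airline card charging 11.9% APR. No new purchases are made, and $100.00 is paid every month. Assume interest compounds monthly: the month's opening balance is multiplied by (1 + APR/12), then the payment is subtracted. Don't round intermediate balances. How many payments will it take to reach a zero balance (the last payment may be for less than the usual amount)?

Monthly rate r = 11.9%/12 = 0.991667% = 0.00991667.
Recurrence: B ← B·(1+r) − $100.00.
Month 1: interest $24.99; balance after payment $2,444.99.
Month 2: interest $24.25; balance after payment $2,369.24.
Closed form: n = −ln(1 − rB₀/P)/ln(1+r) = −ln(0.7501)/ln(1.00992) ≈ 29.140, so the balance reaches zero during payment 30.

30 months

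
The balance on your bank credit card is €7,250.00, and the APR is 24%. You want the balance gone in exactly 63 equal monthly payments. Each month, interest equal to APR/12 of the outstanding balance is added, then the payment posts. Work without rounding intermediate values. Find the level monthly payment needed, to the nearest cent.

€203.42

Monthly rate r = 24%/12 = 2% = 0.02.
Level-payment amortization: P = B₀·r / (1 − (1+r)^(−n)) = 7250.00·0.02 / (1 − 1.02^(−63)).
Denominator 1 − (1+r)^(−63) = 0.712796863.
P = 145 / 0.712796863 ≈ 203.42.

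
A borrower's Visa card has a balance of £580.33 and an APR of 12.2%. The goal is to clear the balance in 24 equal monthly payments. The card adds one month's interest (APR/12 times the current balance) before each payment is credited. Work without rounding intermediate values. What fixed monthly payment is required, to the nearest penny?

£27.37

Monthly rate r = 12.2%/12 = 1.01667% = 0.0101667.
Level-payment amortization: P = B₀·r / (1 − (1+r)^(−n)) = 580.33·0.0101667 / (1 − 1.01017^(−24)).
Denominator 1 − (1+r)^(−24) = 0.215546522.
P = 5.90002 / 0.215546522 ≈ 27.37.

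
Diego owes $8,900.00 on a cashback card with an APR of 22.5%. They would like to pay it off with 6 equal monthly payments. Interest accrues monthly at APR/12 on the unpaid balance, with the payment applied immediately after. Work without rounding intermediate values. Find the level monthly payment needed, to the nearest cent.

Monthly rate r = 22.5%/12 = 1.875% = 0.01875.
Level-payment amortization: P = B₀·r / (1 − (1+r)^(−n)) = 8900.00·0.01875 / (1 − 1.01875^(−6)).
Denominator 1 − (1+r)^(−6) = 0.10547132.
P = 166.875 / 0.10547132 ≈ 1582.18.

$1,582.18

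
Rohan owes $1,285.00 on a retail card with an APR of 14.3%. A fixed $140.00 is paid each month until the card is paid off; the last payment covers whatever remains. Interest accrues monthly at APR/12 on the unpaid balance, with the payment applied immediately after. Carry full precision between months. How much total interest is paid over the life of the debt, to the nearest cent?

$84.10

Monthly rate r = 14.3%/12 = 1.19167% = 0.0119167.
Payoff takes n = ⌈−ln(1 − rB₀/P)/ln(1+r)⌉ = ⌈9.778⌉ = 10 payments; the last is $109.10.
Total paid = 9·$140.00 + $109.10 = $1,369.10.
Total interest = total paid − principal = $1,369.10 − $1,285.00 = $84.10.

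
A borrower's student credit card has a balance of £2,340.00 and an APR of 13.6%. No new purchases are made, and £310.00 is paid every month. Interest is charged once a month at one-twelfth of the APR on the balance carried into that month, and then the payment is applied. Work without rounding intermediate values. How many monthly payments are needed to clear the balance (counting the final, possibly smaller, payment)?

8 months

Monthly rate r = 13.6%/12 = 1.13333% = 0.0113333.
Recurrence: B ← B·(1+r) − £310.00.
Month 1: interest £26.52; balance after payment £2,056.52.
Month 2: interest £23.31; balance after payment £1,769.83.
Closed form: n = −ln(1 − rB₀/P)/ln(1+r) = −ln(0.91445)/ln(1.01133) ≈ 7.936, so the balance reaches zero during payment 8.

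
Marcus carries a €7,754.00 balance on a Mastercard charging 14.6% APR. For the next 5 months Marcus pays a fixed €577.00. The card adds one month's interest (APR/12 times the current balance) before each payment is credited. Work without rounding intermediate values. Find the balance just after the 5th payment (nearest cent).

Monthly rate r = 14.6%/12 = 1.21667% = 0.0121667.
Each month: B ← B·(1+r) − €577.00.
Month 1: interest €94.34; balance after payment €7,271.34.
Month 2: interest €88.47; balance after payment €6,782.81.
Month 3: interest €82.52; balance after payment €6,288.33.
Month 4: interest €76.51; balance after payment €5,787.84.
Month 5: interest €70.42; balance after payment €5,281.26.

€5,281.26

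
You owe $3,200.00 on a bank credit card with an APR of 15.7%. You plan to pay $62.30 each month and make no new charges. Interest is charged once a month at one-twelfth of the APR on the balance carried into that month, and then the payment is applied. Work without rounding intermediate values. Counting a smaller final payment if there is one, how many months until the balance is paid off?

86 payments

Monthly rate r = 15.7%/12 = 1.30833% = 0.0130833.
Recurrence: B ← B·(1+r) − $62.30.
Month 1: interest $41.87; balance after payment $3,179.57.
Month 2: interest $41.60; balance after payment $3,158.87.
Closed form: n = −ln(1 − rB₀/P)/ln(1+r) = −ln(0.32798)/ln(1.01308) ≈ 85.763, so the balance reaches zero during payment 86.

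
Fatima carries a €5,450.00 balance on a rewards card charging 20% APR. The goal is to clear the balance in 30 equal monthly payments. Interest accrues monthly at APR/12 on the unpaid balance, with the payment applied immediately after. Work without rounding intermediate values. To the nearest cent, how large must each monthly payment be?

Monthly rate r = 20%/12 = 1.66667% = 0.0166667.
Level-payment amortization: P = B₀·r / (1 − (1+r)^(−n)) = 5450.00·0.0166667 / (1 − 1.01667^(−30)).
Denominator 1 − (1+r)^(−30) = 0.390964706.
P = 90.8333 / 0.390964706 ≈ 232.33.

€232.33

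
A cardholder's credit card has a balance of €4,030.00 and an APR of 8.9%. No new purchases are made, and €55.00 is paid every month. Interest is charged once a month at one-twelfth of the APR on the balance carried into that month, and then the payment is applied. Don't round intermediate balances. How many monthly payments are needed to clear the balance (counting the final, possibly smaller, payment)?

Monthly rate r = 8.9%/12 = 0.741667% = 0.00741667.
Recurrence: B ← B·(1+r) − €55.00.
Month 1: interest €29.89; balance after payment €4,004.89.
Month 2: interest €29.70; balance after payment €3,979.59.
Closed form: n = −ln(1 − rB₀/P)/ln(1+r) = −ln(0.45656)/ln(1.00742) ≈ 106.104, so the balance reaches zero during payment 107.

107 payments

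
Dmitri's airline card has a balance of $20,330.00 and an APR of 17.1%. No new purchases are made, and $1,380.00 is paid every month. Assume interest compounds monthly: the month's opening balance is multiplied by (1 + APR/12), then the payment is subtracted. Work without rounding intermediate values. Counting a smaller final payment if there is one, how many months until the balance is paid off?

17 payments

Monthly rate r = 17.1%/12 = 1.425% = 0.01425.
Recurrence: B ← B·(1+r) − $1,380.00.
Month 1: interest $289.70; balance after payment $19,239.70.
Month 2: interest $274.17; balance after payment $18,133.87.
Closed form: n = −ln(1 − rB₀/P)/ln(1+r) = −ln(0.79007)/ln(1.01425) ≈ 16.653, so the balance reaches zero during payment 17.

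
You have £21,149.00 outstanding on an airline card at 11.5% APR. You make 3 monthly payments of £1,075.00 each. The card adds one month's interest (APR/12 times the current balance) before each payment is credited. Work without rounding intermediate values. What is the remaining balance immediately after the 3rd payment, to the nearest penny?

Monthly rate r = 11.5%/12 = 0.958333% = 0.00958333.
Each month: B ← B·(1+r) − £1,075.00.
Month 1: interest £202.68; balance after payment £20,276.68.
Month 2: interest £194.32; balance after payment £19,396.00.
Month 3: interest £185.88; balance after payment £18,506.87.

£18,506.87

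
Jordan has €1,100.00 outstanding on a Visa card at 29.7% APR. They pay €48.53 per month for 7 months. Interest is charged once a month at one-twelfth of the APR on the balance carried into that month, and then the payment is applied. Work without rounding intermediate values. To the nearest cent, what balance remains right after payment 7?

€939.32

Monthly rate r = 29.7%/12 = 2.475% = 0.02475.
Each month: B ← B·(1+r) − €48.53.
Month 1: interest €27.22; balance after payment €1,078.69.
Month 2: interest €26.70; balance after payment €1,056.86.
Month 3: interest €26.16; balance after payment €1,034.49.
Month 4: interest €25.60; balance after payment €1,011.56.
Month 5: interest €25.04; balance after payment €988.07.
Month 6: interest €24.45; balance after payment €963.99.
Month 7: interest €23.86; balance after payment €939.32.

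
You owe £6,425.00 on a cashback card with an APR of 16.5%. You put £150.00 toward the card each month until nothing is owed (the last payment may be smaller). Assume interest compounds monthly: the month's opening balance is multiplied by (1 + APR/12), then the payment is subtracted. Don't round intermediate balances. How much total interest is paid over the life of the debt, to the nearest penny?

Monthly rate r = 16.5%/12 = 1.375% = 0.01375.
Payoff takes n = ⌈−ln(1 − rB₀/P)/ln(1+r)⌉ = ⌈65.102⌉ = 66 payments; the last is £15.47.
Total paid = 65·£150.00 + £15.47 = £9,765.47.
Total interest = total paid − principal = £9,765.47 − £6,425.00 = £3,340.47.

£3,340.47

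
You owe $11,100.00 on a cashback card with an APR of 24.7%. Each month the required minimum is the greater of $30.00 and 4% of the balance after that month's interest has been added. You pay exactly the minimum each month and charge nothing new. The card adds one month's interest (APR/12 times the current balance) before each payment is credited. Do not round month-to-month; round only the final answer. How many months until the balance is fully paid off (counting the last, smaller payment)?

Monthly rate r = 24.7%/12 = 2.05833% = 0.0205833.
While 4% of the post-interest balance exceeds $30.00, each month B ← (B·(1+r))·(1 − 0.04), i.e. B shrinks by the factor (1+r)·0.96 = 0.97976.
This holds for months 1–133. Entering month 134 the balance is $731.55; 4% of the post-interest balance is now below $30.00, so the flat $30.00 minimum applies from here.
From month 134 a fixed $30.00 at rate r clears $731.55 in 35 more payments. Total: 133 + 35 = 168 months.

168 months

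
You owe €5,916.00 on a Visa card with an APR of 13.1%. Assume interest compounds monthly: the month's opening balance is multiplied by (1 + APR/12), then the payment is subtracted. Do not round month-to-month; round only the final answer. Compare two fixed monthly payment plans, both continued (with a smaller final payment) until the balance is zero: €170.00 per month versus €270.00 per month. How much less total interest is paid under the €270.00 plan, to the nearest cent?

€683.76

Monthly rate r = 13.1%/12 = 1.09167% = 0.0109167.
At €170.00/mo: n = ⌈−ln(1 − rB₀/P)/ln(1+r)⌉ = 45 payments (last €2.27); total interest = total paid − €5,916.00 = €1,566.27.
At €270.00/mo: 26 payments (last €48.51); total interest €882.51.
Interest saved = €1,566.27 − €882.51 = €683.76.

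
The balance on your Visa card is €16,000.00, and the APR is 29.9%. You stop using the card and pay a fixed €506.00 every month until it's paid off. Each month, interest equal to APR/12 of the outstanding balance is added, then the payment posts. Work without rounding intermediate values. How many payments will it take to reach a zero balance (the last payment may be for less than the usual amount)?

Monthly rate r = 29.9%/12 = 2.49167% = 0.0249167.
Recurrence: B ← B·(1+r) − €506.00.
Month 1: interest €398.67; balance after payment €15,892.67.
Month 2: interest €395.99; balance after payment €15,782.66.
Closed form: n = −ln(1 − rB₀/P)/ln(1+r) = −ln(0.21212)/ln(1.02492) ≈ 63.003, so the balance reaches zero during payment 64.

64 payments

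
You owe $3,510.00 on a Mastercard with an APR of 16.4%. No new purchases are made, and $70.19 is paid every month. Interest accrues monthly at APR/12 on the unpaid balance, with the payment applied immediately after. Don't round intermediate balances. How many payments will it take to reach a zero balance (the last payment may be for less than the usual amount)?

85 months

Monthly rate r = 16.4%/12 = 1.36667% = 0.0136667.
Recurrence: B ← B·(1+r) − $70.19.
Month 1: interest $47.97; balance after payment $3,487.78.
Month 2: interest $47.67; balance after payment $3,465.26.
Closed form: n = −ln(1 − rB₀/P)/ln(1+r) = −ln(0.31657)/ln(1.01367) ≈ 84.736, so the balance reaches zero during payment 85.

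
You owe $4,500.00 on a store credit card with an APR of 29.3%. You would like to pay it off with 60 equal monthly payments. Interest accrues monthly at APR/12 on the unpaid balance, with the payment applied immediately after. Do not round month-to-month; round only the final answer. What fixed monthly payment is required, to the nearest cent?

$143.66

Monthly rate r = 29.3%/12 = 2.44167% = 0.0244167.
Level-payment amortization: P = B₀·r / (1 − (1+r)^(−n)) = 4500.00·0.0244167 / (1 − 1.02442^(−60)).
Denominator 1 − (1+r)^(−60) = 0.764819199.
P = 109.875 / 0.764819199 ≈ 143.66.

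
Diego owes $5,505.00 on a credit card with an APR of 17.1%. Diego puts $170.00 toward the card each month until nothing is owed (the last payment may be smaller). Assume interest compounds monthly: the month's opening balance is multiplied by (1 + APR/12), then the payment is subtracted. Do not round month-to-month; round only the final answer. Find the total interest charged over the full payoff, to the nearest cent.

$1,930.75

Monthly rate r = 17.1%/12 = 1.425% = 0.01425.
Payoff takes n = ⌈−ln(1 − rB₀/P)/ln(1+r)⌉ = ⌈43.738⌉ = 44 payments; the last is $125.75.
Total paid = 43·$170.00 + $125.75 = $7,435.75.
Total interest = total paid − principal = $7,435.75 − $5,505.00 = $1,930.75.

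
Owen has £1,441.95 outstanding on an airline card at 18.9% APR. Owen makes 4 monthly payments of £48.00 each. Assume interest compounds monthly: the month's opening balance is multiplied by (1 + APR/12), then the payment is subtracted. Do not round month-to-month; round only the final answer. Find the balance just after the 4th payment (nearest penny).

Monthly rate r = 18.9%/12 = 1.575% = 0.01575.
Each month: B ← B·(1+r) − £48.00.
Month 1: interest £22.71; balance after payment £1,416.66.
Month 2: interest £22.31; balance after payment £1,390.97.
Month 3: interest £21.91; balance after payment £1,364.88.
Month 4: interest £21.50; balance after payment £1,338.38.

£1,338.38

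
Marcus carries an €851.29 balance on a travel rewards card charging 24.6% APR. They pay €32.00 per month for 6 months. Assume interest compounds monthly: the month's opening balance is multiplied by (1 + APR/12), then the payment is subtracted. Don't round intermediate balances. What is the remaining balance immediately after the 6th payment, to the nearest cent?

€759.40

Monthly rate r = 24.6%/12 = 2.05% = 0.0205.
Each month: B ← B·(1+r) − €32.00.
Month 1: interest €17.45; balance after payment €836.74.
Month 2: interest €17.15; balance after payment €821.89.
Month 3: interest €16.85; balance after payment €806.74.
Month 4: interest €16.54; balance after payment €791.28.
Month 5: interest €16.22; balance after payment €775.50.
Month 6: interest €15.90; balance after payment €759.40.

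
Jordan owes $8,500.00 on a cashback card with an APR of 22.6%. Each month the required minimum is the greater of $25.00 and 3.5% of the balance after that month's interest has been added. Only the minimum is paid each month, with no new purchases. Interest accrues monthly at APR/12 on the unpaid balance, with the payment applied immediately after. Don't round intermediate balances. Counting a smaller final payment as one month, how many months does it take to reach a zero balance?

Monthly rate r = 22.6%/12 = 1.88333% = 0.0188333.
While 3.5% of the post-interest balance exceeds $25.00, each month B ← (B·(1+r))·(1 − 0.035), i.e. B shrinks by the factor (1+r)·0.965 = 0.98317.
This holds for months 1–148. Entering month 149 the balance is $689.81; 3.5% of the post-interest balance is now below $25.00, so the flat $25.00 minimum applies from here.
From month 149 a fixed $25.00 at rate r clears $689.81 in 40 more payments. Total: 148 + 40 = 188 months.

188 months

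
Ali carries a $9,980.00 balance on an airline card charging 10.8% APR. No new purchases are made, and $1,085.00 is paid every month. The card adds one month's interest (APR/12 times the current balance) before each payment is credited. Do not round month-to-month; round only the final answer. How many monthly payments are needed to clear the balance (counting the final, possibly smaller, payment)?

10 months

Monthly rate r = 10.8%/12 = 0.9% = 0.009.
Recurrence: B ← B·(1+r) − $1,085.00.
Month 1: interest $89.82; balance after payment $8,984.82.
Month 2: interest $80.86; balance after payment $7,980.68.
Closed form: n = −ln(1 − rB₀/P)/ln(1+r) = −ln(0.91722)/ln(1.009) ≈ 9.644, so the balance reaches zero during payment 10.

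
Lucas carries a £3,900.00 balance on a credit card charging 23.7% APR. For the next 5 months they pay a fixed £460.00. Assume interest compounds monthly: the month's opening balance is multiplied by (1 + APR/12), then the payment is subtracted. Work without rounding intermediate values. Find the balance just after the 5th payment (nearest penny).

£1,907.98

Monthly rate r = 23.7%/12 = 1.975% = 0.01975.
Each month: B ← B·(1+r) − £460.00.
Month 1: interest £77.03; balance after payment £3,517.03.
Month 2: interest £69.46; balance after payment £3,126.49.
Month 3: interest £61.75; balance after payment £2,728.23.
Month 4: interest £53.88; balance after payment £2,322.12.
Month 5: interest £45.86; balance after payment £1,907.98.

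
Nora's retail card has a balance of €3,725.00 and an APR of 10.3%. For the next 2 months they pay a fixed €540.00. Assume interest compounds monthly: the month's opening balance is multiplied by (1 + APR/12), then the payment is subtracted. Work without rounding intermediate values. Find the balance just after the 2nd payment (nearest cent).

Monthly rate r = 10.3%/12 = 0.858333% = 0.00858333.
Each month: B ← B·(1+r) − €540.00.
Month 1: interest €31.97; balance after payment €3,216.97.
Month 2: interest €27.61; balance after payment €2,704.59.

€2,704.59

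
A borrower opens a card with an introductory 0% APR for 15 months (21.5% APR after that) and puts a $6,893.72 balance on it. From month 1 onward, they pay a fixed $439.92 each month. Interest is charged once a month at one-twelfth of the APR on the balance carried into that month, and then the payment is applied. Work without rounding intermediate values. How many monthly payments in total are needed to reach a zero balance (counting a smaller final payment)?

Promo months 1–15 at r₀ = 0%/12 = 0; months 16+ at r₁ = 21.5%/12 = 0.0179167.
After month 15 (no interest yet): B = $6,893.72 − 15·$439.92 = $294.92.
Then at r₁ with $439.92/mo: n₂ = −ln(1 − r₁·B/P)/ln(1+r₁) ≈ 0.68 → 1 more payments.

16 payments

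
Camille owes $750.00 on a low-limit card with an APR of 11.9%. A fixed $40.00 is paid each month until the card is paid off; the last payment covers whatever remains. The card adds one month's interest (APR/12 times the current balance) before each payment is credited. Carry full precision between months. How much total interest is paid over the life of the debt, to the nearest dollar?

Monthly rate r = 11.9%/12 = 0.991667% = 0.00991667.
Payoff takes n = ⌈−ln(1 − rB₀/P)/ln(1+r)⌉ = ⌈20.847⌉ = 21 payments; the last is $33.92.
Total paid = 20·$40.00 + $33.92 = $833.92.
Total interest = total paid − principal = $833.92 − $750.00 = $83.92.

$84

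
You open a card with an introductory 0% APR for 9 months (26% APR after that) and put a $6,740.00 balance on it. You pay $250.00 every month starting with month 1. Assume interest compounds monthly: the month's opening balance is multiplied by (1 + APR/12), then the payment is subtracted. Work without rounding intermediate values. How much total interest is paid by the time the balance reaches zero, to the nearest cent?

$1,258.44

Promo months 1–9 at r₀ = 0%/12 = 0; months 10+ at r₁ = 26%/12 = 0.0216667.
After month 9 (no interest yet): B = $6,740.00 − 9·$250.00 = $4,490.00.
Then at r₁ with $250.00/mo: n₂ = −ln(1 − r₁·B/P)/ln(1+r₁) ≈ 22.99 → 23 more payments.
Total paid = 31·$250.00 + $248.44 = $7,998.44; interest = $7,998.44 − $6,740.00 = $1,258.44.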